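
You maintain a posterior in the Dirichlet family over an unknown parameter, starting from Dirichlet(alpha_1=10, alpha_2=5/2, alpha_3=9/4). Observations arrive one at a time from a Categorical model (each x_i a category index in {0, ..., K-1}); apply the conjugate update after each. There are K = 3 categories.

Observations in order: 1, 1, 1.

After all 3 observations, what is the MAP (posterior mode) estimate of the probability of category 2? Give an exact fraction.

5/59

obs 1: x=1 → posterior Dirichlet(10, 7/2, 9/4)
obs 2: x=1 → posterior Dirichlet(10, 9/2, 9/4)
obs 3: x=1 → posterior Dirichlet(10, 11/2, 9/4)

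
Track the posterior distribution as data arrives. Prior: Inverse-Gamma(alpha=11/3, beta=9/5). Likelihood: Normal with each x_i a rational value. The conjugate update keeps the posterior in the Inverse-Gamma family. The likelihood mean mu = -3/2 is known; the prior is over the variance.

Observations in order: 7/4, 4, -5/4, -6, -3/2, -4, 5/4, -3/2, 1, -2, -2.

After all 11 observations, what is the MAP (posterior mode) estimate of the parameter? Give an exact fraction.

20469/4880

obs 1: x=7/4 → posterior Inverse-Gamma(25/6, 1133/160)
obs 2: x=4 → posterior Inverse-Gamma(14/3, 3553/160)
obs 3: x=-5/4 → posterior Inverse-Gamma(31/6, 1779/80)
obs 4: x=-6 → posterior Inverse-Gamma(17/3, 2589/80)
obs 5: x=-3/2 → posterior Inverse-Gamma(37/6, 2589/80)
obs 6: x=-4 → posterior Inverse-Gamma(20/3, 2839/80)
obs 7: x=5/4 → posterior Inverse-Gamma(43/6, 6283/160)
obs 8: x=-3/2 → posterior Inverse-Gamma(23/3, 6283/160)
obs 9: x=1 → posterior Inverse-Gamma(49/6, 6783/160)
obs 10: x=-2 → posterior Inverse-Gamma(26/3, 6803/160)
obs 11: x=-2 → posterior Inverse-Gamma(55/6, 6823/160)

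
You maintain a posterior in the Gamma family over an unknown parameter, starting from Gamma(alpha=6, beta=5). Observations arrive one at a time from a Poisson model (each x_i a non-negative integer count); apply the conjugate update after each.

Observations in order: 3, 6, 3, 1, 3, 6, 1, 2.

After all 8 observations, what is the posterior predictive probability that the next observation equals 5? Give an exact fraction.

obs 1: x=3 → posterior Gamma(9, 6)
obs 2: x=6 → posterior Gamma(15, 7)
obs 3: x=3 → posterior Gamma(18, 8)
obs 4: x=1 → posterior Gamma(19, 9)
obs 5: x=3 → posterior Gamma(22, 10)
obs 6: x=6 → posterior Gamma(28, 11)
obs 7: x=1 → posterior Gamma(29, 12)
obs 8: x=2 → posterior Gamma(31, 13)

197445491701103502159238736529731405689/3254027788789036762052504103655892320256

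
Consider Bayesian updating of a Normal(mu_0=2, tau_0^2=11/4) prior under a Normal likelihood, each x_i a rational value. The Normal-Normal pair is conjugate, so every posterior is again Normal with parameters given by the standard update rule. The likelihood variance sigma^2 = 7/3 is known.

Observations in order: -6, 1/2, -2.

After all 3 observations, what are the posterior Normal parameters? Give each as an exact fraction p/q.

mu_0=-383/254, tau_0^2=77/127

obs 1: x=-6 → posterior Normal(-142/61, 77/61)
obs 2: x=1/2 → posterior Normal(-251/188, 77/94)
obs 3: x=-2 → posterior Normal(-383/254, 77/127)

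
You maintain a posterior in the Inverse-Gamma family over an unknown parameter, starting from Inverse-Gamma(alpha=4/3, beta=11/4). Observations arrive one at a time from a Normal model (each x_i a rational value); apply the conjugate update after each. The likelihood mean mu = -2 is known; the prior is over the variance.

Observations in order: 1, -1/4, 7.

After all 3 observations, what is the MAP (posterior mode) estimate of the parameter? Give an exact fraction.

obs 1: x=1 → posterior Inverse-Gamma(11/6, 29/4)
obs 2: x=-1/4 → posterior Inverse-Gamma(7/3, 281/32)
obs 3: x=7 → posterior Inverse-Gamma(17/6, 1577/32)

4731/368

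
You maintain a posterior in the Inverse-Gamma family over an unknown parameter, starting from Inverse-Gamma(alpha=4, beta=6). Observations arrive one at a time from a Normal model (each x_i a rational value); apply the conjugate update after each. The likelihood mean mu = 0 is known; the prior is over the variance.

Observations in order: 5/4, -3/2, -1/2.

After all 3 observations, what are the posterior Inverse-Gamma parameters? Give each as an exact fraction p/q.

alpha=11/2, beta=257/32

obs 1: x=5/4 → posterior Inverse-Gamma(9/2, 217/32)
obs 2: x=-3/2 → posterior Inverse-Gamma(5, 253/32)
obs 3: x=-1/2 → posterior Inverse-Gamma(11/2, 257/32)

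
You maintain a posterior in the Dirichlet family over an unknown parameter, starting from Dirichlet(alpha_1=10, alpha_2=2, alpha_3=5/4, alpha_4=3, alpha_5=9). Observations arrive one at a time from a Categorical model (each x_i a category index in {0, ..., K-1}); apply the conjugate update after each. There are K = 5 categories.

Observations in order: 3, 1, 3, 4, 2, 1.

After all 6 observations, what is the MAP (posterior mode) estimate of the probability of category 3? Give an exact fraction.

obs 1: x=3 → posterior Dirichlet(10, 2, 5/4, 4, 9)
obs 2: x=1 → posterior Dirichlet(10, 3, 5/4, 4, 9)
obs 3: x=3 → posterior Dirichlet(10, 3, 5/4, 5, 9)
obs 4: x=4 → posterior Dirichlet(10, 3, 5/4, 5, 10)
obs 5: x=2 → posterior Dirichlet(10, 3, 9/4, 5, 10)
obs 6: x=1 → posterior Dirichlet(10, 4, 9/4, 5, 10)

16/105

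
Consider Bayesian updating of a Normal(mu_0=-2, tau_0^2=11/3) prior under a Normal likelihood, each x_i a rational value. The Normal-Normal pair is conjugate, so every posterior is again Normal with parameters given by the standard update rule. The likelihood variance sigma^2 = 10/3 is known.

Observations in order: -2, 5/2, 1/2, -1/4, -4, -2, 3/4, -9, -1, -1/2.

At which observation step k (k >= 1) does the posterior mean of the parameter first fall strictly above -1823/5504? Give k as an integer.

obs 1: x=-2 → posterior Normal(-2, 110/63)
obs 2: x=5/2 → posterior Normal(-29/64, 55/48)
obs 3: x=1/2 → posterior Normal(-9/43, 110/129)
obs 4: x=-1/4 → posterior Normal(-47/216, 55/81)
obs 5: x=-4 → posterior Normal(-223/260, 22/39)
obs 6: x=-2 → posterior Normal(-311/304, 55/114)
obs 7: x=3/4 → posterior Normal(-139/174, 110/261)
obs 8: x=-9 → posterior Normal(-337/196, 55/147)
obs 9: x=-1 → posterior Normal(-359/218, 110/327)
obs 10: x=-1/2 → posterior Normal(-37/24, 11/36)

k = 3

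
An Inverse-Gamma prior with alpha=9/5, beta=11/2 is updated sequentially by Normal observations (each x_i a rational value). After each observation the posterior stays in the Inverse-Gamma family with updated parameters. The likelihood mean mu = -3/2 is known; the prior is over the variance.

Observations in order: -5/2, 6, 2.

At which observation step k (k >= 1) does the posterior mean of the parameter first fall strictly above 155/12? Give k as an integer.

obs 1: x=-5/2 → posterior Inverse-Gamma(23/10, 6)
obs 2: x=6 → posterior Inverse-Gamma(14/5, 273/8)
obs 3: x=2 → posterior Inverse-Gamma(33/10, 161/4)

k = 2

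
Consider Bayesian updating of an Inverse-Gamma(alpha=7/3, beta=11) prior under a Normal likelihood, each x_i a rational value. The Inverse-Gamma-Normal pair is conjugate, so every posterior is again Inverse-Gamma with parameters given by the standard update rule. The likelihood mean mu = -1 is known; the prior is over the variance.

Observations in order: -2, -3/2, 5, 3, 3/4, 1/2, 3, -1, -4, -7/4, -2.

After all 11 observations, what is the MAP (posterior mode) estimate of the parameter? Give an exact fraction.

obs 1: x=-2 → posterior Inverse-Gamma(17/6, 23/2)
obs 2: x=-3/2 → posterior Inverse-Gamma(10/3, 93/8)
obs 3: x=5 → posterior Inverse-Gamma(23/6, 237/8)
obs 4: x=3 → posterior Inverse-Gamma(13/3, 301/8)
obs 5: x=3/4 → posterior Inverse-Gamma(29/6, 1253/32)
obs 6: x=1/2 → posterior Inverse-Gamma(16/3, 1289/32)
obs 7: x=3 → posterior Inverse-Gamma(35/6, 1545/32)
obs 8: x=-1 → posterior Inverse-Gamma(19/3, 1545/32)
obs 9: x=-4 → posterior Inverse-Gamma(41/6, 1689/32)
obs 10: x=-7/4 → posterior Inverse-Gamma(22/3, 849/16)
obs 11: x=-2 → posterior Inverse-Gamma(47/6, 857/16)

2571/424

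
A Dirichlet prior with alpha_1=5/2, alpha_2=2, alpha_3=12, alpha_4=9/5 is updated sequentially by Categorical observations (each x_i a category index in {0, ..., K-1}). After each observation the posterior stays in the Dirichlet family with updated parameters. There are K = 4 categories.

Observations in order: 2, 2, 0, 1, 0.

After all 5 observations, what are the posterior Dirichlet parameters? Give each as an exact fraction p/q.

alpha_1=9/2, alpha_2=3, alpha_3=14, alpha_4=9/5

obs 1: x=2 → posterior Dirichlet(5/2, 2, 13, 9/5)
obs 2: x=2 → posterior Dirichlet(5/2, 2, 14, 9/5)
obs 3: x=0 → posterior Dirichlet(7/2, 2, 14, 9/5)
obs 4: x=1 → posterior Dirichlet(7/2, 3, 14, 9/5)
obs 5: x=0 → posterior Dirichlet(9/2, 3, 14, 9/5)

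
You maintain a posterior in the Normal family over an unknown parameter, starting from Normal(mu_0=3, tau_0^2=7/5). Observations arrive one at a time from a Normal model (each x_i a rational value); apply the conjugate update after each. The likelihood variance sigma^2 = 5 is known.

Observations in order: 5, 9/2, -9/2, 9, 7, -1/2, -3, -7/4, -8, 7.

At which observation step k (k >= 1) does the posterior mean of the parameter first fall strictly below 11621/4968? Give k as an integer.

k = 8

obs 1: x=5 → posterior Normal(55/16, 35/32)
obs 2: x=9/2 → posterior Normal(283/78, 35/39)
obs 3: x=-9/2 → posterior Normal(55/23, 35/46)
obs 4: x=9 → posterior Normal(173/53, 35/53)
obs 5: x=7 → posterior Normal(37/10, 7/12)
obs 6: x=-1/2 → posterior Normal(437/134, 35/67)
obs 7: x=-3 → posterior Normal(395/148, 35/74)
obs 8: x=-7/4 → posterior Normal(247/108, 35/81)
obs 9: x=-8 → posterior Normal(47/32, 35/88)
obs 10: x=7 → posterior Normal(713/380, 7/19)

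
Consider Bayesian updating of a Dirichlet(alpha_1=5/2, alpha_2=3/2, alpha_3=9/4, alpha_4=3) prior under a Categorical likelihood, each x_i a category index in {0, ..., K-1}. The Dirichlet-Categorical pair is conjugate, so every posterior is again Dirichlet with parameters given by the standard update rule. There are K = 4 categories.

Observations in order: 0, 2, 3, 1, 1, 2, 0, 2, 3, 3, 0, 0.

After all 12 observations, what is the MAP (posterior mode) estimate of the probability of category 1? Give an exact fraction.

obs 1: x=0 → posterior Dirichlet(7/2, 3/2, 9/4, 3)
obs 2: x=2 → posterior Dirichlet(7/2, 3/2, 13/4, 3)
obs 3: x=3 → posterior Dirichlet(7/2, 3/2, 13/4, 4)
obs 4: x=1 → posterior Dirichlet(7/2, 5/2, 13/4, 4)
obs 5: x=1 → posterior Dirichlet(7/2, 7/2, 13/4, 4)
obs 6: x=2 → posterior Dirichlet(7/2, 7/2, 17/4, 4)
obs 7: x=0 → posterior Dirichlet(9/2, 7/2, 17/4, 4)
obs 8: x=2 → posterior Dirichlet(9/2, 7/2, 21/4, 4)
obs 9: x=3 → posterior Dirichlet(9/2, 7/2, 21/4, 5)
obs 10: x=3 → posterior Dirichlet(9/2, 7/2, 21/4, 6)
obs 11: x=0 → posterior Dirichlet(11/2, 7/2, 21/4, 6)
obs 12: x=0 → posterior Dirichlet(13/2, 7/2, 21/4, 6)

10/69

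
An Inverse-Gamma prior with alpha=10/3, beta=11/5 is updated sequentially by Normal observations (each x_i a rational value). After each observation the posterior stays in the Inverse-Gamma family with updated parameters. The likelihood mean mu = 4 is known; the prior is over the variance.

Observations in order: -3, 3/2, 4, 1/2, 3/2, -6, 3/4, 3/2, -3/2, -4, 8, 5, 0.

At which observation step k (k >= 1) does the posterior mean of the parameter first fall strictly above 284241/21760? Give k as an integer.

k = 6

obs 1: x=-3 → posterior Inverse-Gamma(23/6, 267/10)
obs 2: x=3/2 → posterior Inverse-Gamma(13/3, 1193/40)
obs 3: x=4 → posterior Inverse-Gamma(29/6, 1193/40)
obs 4: x=1/2 → posterior Inverse-Gamma(16/3, 719/20)
obs 5: x=3/2 → posterior Inverse-Gamma(35/6, 1563/40)
obs 6: x=-6 → posterior Inverse-Gamma(19/3, 3563/40)
obs 7: x=3/4 → posterior Inverse-Gamma(41/6, 15097/160)
obs 8: x=3/2 → posterior Inverse-Gamma(22/3, 15597/160)
obs 9: x=-3/2 → posterior Inverse-Gamma(47/6, 18017/160)
obs 10: x=-4 → posterior Inverse-Gamma(25/3, 23137/160)
obs 11: x=8 → posterior Inverse-Gamma(53/6, 24417/160)
obs 12: x=5 → posterior Inverse-Gamma(28/3, 24497/160)
obs 13: x=0 → posterior Inverse-Gamma(59/6, 25777/160)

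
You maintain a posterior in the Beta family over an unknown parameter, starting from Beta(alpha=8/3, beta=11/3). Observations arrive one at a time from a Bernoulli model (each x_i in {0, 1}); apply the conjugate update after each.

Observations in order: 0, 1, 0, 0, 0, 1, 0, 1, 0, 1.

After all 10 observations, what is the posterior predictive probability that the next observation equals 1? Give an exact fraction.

20/49

obs 1: x=0 → posterior Beta(8/3, 14/3)
obs 2: x=1 → posterior Beta(11/3, 14/3)
obs 3: x=0 → posterior Beta(11/3, 17/3)
obs 4: x=0 → posterior Beta(11/3, 20/3)
obs 5: x=0 → posterior Beta(11/3, 23/3)
obs 6: x=1 → posterior Beta(14/3, 23/3)
obs 7: x=0 → posterior Beta(14/3, 26/3)
obs 8: x=1 → posterior Beta(17/3, 26/3)
obs 9: x=0 → posterior Beta(17/3, 29/3)
obs 10: x=1 → posterior Beta(20/3, 29/3)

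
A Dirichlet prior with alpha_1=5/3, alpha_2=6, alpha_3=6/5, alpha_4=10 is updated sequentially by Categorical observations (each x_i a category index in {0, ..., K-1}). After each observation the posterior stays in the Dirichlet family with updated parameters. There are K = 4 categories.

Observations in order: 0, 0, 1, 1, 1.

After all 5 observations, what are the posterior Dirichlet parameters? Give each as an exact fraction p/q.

obs 1: x=0 → posterior Dirichlet(8/3, 6, 6/5, 10)
obs 2: x=0 → posterior Dirichlet(11/3, 6, 6/5, 10)
obs 3: x=1 → posterior Dirichlet(11/3, 7, 6/5, 10)
obs 4: x=1 → posterior Dirichlet(11/3, 8, 6/5, 10)
obs 5: x=1 → posterior Dirichlet(11/3, 9, 6/5, 10)

alpha_1=11/3, alpha_2=9, alpha_3=6/5, alpha_4=10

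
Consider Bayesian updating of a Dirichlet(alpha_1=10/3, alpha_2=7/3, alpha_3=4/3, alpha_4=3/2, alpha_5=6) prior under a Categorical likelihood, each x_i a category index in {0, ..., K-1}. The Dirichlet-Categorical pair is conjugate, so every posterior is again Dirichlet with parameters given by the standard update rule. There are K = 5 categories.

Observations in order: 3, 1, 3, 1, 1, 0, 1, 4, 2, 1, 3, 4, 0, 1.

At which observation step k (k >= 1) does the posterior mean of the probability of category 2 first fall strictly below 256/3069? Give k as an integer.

k = 2

obs 1: x=3 → posterior Dirichlet(10/3, 7/3, 4/3, 5/2, 6)
obs 2: x=1 → posterior Dirichlet(10/3, 10/3, 4/3, 5/2, 6)
obs 3: x=3 → posterior Dirichlet(10/3, 10/3, 4/3, 7/2, 6)
obs 4: x=1 → posterior Dirichlet(10/3, 13/3, 4/3, 7/2, 6)
obs 5: x=1 → posterior Dirichlet(10/3, 16/3, 4/3, 7/2, 6)
obs 6: x=0 → posterior Dirichlet(13/3, 16/3, 4/3, 7/2, 6)
obs 7: x=1 → posterior Dirichlet(13/3, 19/3, 4/3, 7/2, 6)
obs 8: x=4 → posterior Dirichlet(13/3, 19/3, 4/3, 7/2, 7)
obs 9: x=2 → posterior Dirichlet(13/3, 19/3, 7/3, 7/2, 7)
obs 10: x=1 → posterior Dirichlet(13/3, 22/3, 7/3, 7/2, 7)
obs 11: x=3 → posterior Dirichlet(13/3, 22/3, 7/3, 9/2, 7)
obs 12: x=4 → posterior Dirichlet(13/3, 22/3, 7/3, 9/2, 8)
obs 13: x=0 → posterior Dirichlet(16/3, 22/3, 7/3, 9/2, 8)
obs 14: x=1 → posterior Dirichlet(16/3, 25/3, 7/3, 9/2, 8)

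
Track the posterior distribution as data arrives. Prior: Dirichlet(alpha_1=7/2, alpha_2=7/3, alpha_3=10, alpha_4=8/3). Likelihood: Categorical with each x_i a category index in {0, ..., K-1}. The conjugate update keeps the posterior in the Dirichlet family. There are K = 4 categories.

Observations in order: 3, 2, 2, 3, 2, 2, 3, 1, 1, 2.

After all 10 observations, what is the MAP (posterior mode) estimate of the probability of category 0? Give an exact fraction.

obs 1: x=3 → posterior Dirichlet(7/2, 7/3, 10, 11/3)
obs 2: x=2 → posterior Dirichlet(7/2, 7/3, 11, 11/3)
obs 3: x=2 → posterior Dirichlet(7/2, 7/3, 12, 11/3)
obs 4: x=3 → posterior Dirichlet(7/2, 7/3, 12, 14/3)
obs 5: x=2 → posterior Dirichlet(7/2, 7/3, 13, 14/3)
obs 6: x=2 → posterior Dirichlet(7/2, 7/3, 14, 14/3)
obs 7: x=3 → posterior Dirichlet(7/2, 7/3, 14, 17/3)
obs 8: x=1 → posterior Dirichlet(7/2, 10/3, 14, 17/3)
obs 9: x=1 → posterior Dirichlet(7/2, 13/3, 14, 17/3)
obs 10: x=2 → posterior Dirichlet(7/2, 13/3, 15, 17/3)

5/49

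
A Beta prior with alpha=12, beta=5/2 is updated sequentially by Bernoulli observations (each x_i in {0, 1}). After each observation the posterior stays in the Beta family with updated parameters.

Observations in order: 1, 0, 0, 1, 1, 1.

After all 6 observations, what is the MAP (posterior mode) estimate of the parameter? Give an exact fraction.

30/37

obs 1: x=1 → posterior Beta(13, 5/2)
obs 2: x=0 → posterior Beta(13, 7/2)
obs 3: x=0 → posterior Beta(13, 9/2)
obs 4: x=1 → posterior Beta(14, 9/2)
obs 5: x=1 → posterior Beta(15, 9/2)
obs 6: x=1 → posterior Beta(16, 9/2)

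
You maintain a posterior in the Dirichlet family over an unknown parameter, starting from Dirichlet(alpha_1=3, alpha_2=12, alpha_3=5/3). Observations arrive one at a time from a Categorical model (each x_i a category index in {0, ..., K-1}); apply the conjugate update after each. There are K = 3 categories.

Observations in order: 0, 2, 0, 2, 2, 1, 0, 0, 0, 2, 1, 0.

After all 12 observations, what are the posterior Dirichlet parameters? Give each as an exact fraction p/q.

alpha_1=9, alpha_2=14, alpha_3=17/3

obs 1: x=0 → posterior Dirichlet(4, 12, 5/3)
obs 2: x=2 → posterior Dirichlet(4, 12, 8/3)
obs 3: x=0 → posterior Dirichlet(5, 12, 8/3)
obs 4: x=2 → posterior Dirichlet(5, 12, 11/3)
obs 5: x=2 → posterior Dirichlet(5, 12, 14/3)
obs 6: x=1 → posterior Dirichlet(5, 13, 14/3)
obs 7: x=0 → posterior Dirichlet(6, 13, 14/3)
obs 8: x=0 → posterior Dirichlet(7, 13, 14/3)
obs 9: x=0 → posterior Dirichlet(8, 13, 14/3)
obs 10: x=2 → posterior Dirichlet(8, 13, 17/3)
obs 11: x=1 → posterior Dirichlet(8, 14, 17/3)
obs 12: x=0 → posterior Dirichlet(9, 14, 17/3)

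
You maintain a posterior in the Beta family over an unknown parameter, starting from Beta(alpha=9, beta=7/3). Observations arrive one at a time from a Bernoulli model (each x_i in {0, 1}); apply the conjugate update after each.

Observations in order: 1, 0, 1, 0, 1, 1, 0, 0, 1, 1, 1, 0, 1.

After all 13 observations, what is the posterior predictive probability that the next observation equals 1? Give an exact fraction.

51/73

obs 1: x=1 → posterior Beta(10, 7/3)
obs 2: x=0 → posterior Beta(10, 10/3)
obs 3: x=1 → posterior Beta(11, 10/3)
obs 4: x=0 → posterior Beta(11, 13/3)
obs 5: x=1 → posterior Beta(12, 13/3)
obs 6: x=1 → posterior Beta(13, 13/3)
obs 7: x=0 → posterior Beta(13, 16/3)
obs 8: x=0 → posterior Beta(13, 19/3)
obs 9: x=1 → posterior Beta(14, 19/3)
obs 10: x=1 → posterior Beta(15, 19/3)
obs 11: x=1 → posterior Beta(16, 19/3)
obs 12: x=0 → posterior Beta(16, 22/3)
obs 13: x=1 → posterior Beta(17, 22/3)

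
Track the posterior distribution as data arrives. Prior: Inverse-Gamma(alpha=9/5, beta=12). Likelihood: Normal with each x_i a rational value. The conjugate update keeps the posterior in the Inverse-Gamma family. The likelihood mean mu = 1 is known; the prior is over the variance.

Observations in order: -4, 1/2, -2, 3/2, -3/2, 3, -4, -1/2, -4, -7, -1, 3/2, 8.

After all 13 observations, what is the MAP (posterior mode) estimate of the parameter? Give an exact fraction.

obs 1: x=-4 → posterior Inverse-Gamma(23/10, 49/2)
obs 2: x=1/2 → posterior Inverse-Gamma(14/5, 197/8)
obs 3: x=-2 → posterior Inverse-Gamma(33/10, 233/8)
obs 4: x=3/2 → posterior Inverse-Gamma(19/5, 117/4)
obs 5: x=-3/2 → posterior Inverse-Gamma(43/10, 259/8)
obs 6: x=3 → posterior Inverse-Gamma(24/5, 275/8)
obs 7: x=-4 → posterior Inverse-Gamma(53/10, 375/8)
obs 8: x=-1/2 → posterior Inverse-Gamma(29/5, 48)
obs 9: x=-4 → posterior Inverse-Gamma(63/10, 121/2)
obs 10: x=-7 → posterior Inverse-Gamma(34/5, 185/2)
obs 11: x=-1 → posterior Inverse-Gamma(73/10, 189/2)
obs 12: x=3/2 → posterior Inverse-Gamma(39/5, 757/8)
obs 13: x=8 → posterior Inverse-Gamma(83/10, 953/8)

4765/372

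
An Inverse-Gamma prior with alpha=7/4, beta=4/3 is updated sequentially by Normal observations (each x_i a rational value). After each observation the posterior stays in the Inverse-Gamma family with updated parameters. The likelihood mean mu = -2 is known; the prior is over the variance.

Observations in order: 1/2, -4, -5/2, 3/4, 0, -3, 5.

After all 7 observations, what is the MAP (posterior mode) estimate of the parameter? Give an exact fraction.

obs 1: x=1/2 → posterior Inverse-Gamma(9/4, 107/24)
obs 2: x=-4 → posterior Inverse-Gamma(11/4, 155/24)
obs 3: x=-5/2 → posterior Inverse-Gamma(13/4, 79/12)
obs 4: x=3/4 → posterior Inverse-Gamma(15/4, 995/96)
obs 5: x=0 → posterior Inverse-Gamma(17/4, 1187/96)
obs 6: x=-3 → posterior Inverse-Gamma(19/4, 1235/96)
obs 7: x=5 → posterior Inverse-Gamma(21/4, 3587/96)

3587/600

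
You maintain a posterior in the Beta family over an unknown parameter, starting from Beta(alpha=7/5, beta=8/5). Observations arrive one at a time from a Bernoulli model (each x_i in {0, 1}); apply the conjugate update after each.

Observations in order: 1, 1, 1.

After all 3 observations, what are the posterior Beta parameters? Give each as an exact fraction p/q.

obs 1: x=1 → posterior Beta(12/5, 8/5)
obs 2: x=1 → posterior Beta(17/5, 8/5)
obs 3: x=1 → posterior Beta(22/5, 8/5)

alpha=22/5, beta=8/5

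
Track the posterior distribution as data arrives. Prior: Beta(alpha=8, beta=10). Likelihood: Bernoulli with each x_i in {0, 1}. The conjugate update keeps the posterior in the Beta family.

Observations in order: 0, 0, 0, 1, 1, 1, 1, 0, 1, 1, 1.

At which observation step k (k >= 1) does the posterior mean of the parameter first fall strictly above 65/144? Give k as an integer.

k = 6

obs 1: x=0 → posterior Beta(8, 11)
obs 2: x=0 → posterior Beta(8, 12)
obs 3: x=0 → posterior Beta(8, 13)
obs 4: x=1 → posterior Beta(9, 13)
obs 5: x=1 → posterior Beta(10, 13)
obs 6: x=1 → posterior Beta(11, 13)
obs 7: x=1 → posterior Beta(12, 13)
obs 8: x=0 → posterior Beta(12, 14)
obs 9: x=1 → posterior Beta(13, 14)
obs 10: x=1 → posterior Beta(14, 14)
obs 11: x=1 → posterior Beta(15, 14)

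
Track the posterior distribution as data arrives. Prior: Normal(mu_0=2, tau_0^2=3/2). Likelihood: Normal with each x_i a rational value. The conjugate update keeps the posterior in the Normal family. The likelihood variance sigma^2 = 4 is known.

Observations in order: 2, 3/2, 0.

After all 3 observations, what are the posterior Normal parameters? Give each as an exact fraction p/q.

mu_0=53/34, tau_0^2=12/17

obs 1: x=2 → posterior Normal(2, 12/11)
obs 2: x=3/2 → posterior Normal(53/28, 6/7)
obs 3: x=0 → posterior Normal(53/34, 12/17)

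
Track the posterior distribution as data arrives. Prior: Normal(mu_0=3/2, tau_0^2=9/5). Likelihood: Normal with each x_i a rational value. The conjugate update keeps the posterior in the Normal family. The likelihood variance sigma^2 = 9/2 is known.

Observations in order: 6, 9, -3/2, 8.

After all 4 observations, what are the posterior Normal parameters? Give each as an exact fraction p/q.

mu_0=101/26, tau_0^2=9/13

obs 1: x=6 → posterior Normal(39/14, 9/7)
obs 2: x=9 → posterior Normal(25/6, 1)
obs 3: x=-3/2 → posterior Normal(69/22, 9/11)
obs 4: x=8 → posterior Normal(101/26, 9/13)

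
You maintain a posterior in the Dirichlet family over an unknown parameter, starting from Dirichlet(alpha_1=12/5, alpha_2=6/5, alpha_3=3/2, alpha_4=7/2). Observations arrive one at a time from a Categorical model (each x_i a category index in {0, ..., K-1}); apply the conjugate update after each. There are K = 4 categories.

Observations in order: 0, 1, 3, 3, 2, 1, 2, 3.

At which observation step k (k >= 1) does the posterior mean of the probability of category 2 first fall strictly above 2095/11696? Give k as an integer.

k = 5

obs 1: x=0 → posterior Dirichlet(17/5, 6/5, 3/2, 7/2)
obs 2: x=1 → posterior Dirichlet(17/5, 11/5, 3/2, 7/2)
obs 3: x=3 → posterior Dirichlet(17/5, 11/5, 3/2, 9/2)
obs 4: x=3 → posterior Dirichlet(17/5, 11/5, 3/2, 11/2)
obs 5: x=2 → posterior Dirichlet(17/5, 11/5, 5/2, 11/2)
obs 6: x=1 → posterior Dirichlet(17/5, 16/5, 5/2, 11/2)
obs 7: x=2 → posterior Dirichlet(17/5, 16/5, 7/2, 11/2)
obs 8: x=3 → posterior Dirichlet(17/5, 16/5, 7/2, 13/2)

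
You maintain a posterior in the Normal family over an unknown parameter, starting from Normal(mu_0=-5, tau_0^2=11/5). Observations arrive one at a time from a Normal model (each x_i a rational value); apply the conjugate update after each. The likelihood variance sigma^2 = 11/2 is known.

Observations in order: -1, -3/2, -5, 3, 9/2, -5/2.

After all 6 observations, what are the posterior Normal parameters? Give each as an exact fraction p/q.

obs 1: x=-1 → posterior Normal(-27/7, 11/7)
obs 2: x=-3/2 → posterior Normal(-10/3, 11/9)
obs 3: x=-5 → posterior Normal(-40/11, 1)
obs 4: x=3 → posterior Normal(-34/13, 11/13)
obs 5: x=9/2 → posterior Normal(-5/3, 11/15)
obs 6: x=-5/2 → posterior Normal(-30/17, 11/17)

mu_0=-30/17, tau_0^2=11/17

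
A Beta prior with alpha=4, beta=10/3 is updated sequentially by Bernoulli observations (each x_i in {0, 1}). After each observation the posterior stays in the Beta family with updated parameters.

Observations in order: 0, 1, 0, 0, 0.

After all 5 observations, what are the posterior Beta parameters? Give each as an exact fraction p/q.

obs 1: x=0 → posterior Beta(4, 13/3)
obs 2: x=1 → posterior Beta(5, 13/3)
obs 3: x=0 → posterior Beta(5, 16/3)
obs 4: x=0 → posterior Beta(5, 19/3)
obs 5: x=0 → posterior Beta(5, 22/3)

alpha=5, beta=22/3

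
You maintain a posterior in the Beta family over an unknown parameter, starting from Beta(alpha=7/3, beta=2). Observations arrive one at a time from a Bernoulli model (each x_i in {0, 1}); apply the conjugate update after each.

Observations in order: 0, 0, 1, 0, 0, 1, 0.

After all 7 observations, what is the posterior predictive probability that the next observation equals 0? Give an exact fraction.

obs 1: x=0 → posterior Beta(7/3, 3)
obs 2: x=0 → posterior Beta(7/3, 4)
obs 3: x=1 → posterior Beta(10/3, 4)
obs 4: x=0 → posterior Beta(10/3, 5)
obs 5: x=0 → posterior Beta(10/3, 6)
obs 6: x=1 → posterior Beta(13/3, 6)
obs 7: x=0 → posterior Beta(13/3, 7)

21/34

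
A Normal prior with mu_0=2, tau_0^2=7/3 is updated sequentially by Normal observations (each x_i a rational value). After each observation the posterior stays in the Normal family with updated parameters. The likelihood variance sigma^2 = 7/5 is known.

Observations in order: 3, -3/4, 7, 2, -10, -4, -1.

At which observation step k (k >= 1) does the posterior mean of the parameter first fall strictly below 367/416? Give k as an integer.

k = 5

obs 1: x=3 → posterior Normal(21/8, 7/8)
obs 2: x=-3/4 → posterior Normal(69/52, 7/13)
obs 3: x=7 → posterior Normal(209/72, 7/18)
obs 4: x=2 → posterior Normal(249/92, 7/23)
obs 5: x=-10 → posterior Normal(7/16, 1/4)
obs 6: x=-4 → posterior Normal(-31/132, 7/33)
obs 7: x=-1 → posterior Normal(-51/152, 7/38)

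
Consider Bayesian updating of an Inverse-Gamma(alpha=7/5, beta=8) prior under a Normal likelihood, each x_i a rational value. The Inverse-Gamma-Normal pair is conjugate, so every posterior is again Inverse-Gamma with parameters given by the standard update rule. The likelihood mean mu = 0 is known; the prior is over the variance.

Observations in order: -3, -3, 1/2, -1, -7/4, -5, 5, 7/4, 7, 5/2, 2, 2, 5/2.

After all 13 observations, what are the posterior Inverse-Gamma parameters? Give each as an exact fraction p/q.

obs 1: x=-3 → posterior Inverse-Gamma(19/10, 25/2)
obs 2: x=-3 → posterior Inverse-Gamma(12/5, 17)
obs 3: x=1/2 → posterior Inverse-Gamma(29/10, 137/8)
obs 4: x=-1 → posterior Inverse-Gamma(17/5, 141/8)
obs 5: x=-7/4 → posterior Inverse-Gamma(39/10, 613/32)
obs 6: x=-5 → posterior Inverse-Gamma(22/5, 1013/32)
obs 7: x=5 → posterior Inverse-Gamma(49/10, 1413/32)
obs 8: x=7/4 → posterior Inverse-Gamma(27/5, 731/16)
obs 9: x=7 → posterior Inverse-Gamma(59/10, 1123/16)
obs 10: x=5/2 → posterior Inverse-Gamma(32/5, 1173/16)
obs 11: x=2 → posterior Inverse-Gamma(69/10, 1205/16)
obs 12: x=2 → posterior Inverse-Gamma(37/5, 1237/16)
obs 13: x=5/2 → posterior Inverse-Gamma(79/10, 1287/16)

alpha=79/10, beta=1287/16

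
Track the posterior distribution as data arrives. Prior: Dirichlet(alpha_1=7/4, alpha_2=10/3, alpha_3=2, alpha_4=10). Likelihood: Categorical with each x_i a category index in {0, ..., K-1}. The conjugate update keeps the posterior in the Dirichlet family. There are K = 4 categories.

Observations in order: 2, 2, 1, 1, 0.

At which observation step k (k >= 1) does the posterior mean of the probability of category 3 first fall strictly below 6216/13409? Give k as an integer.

obs 1: x=2 → posterior Dirichlet(7/4, 10/3, 3, 10)
obs 2: x=2 → posterior Dirichlet(7/4, 10/3, 4, 10)
obs 3: x=1 → posterior Dirichlet(7/4, 13/3, 4, 10)
obs 4: x=1 → posterior Dirichlet(7/4, 16/3, 4, 10)
obs 5: x=0 → posterior Dirichlet(11/4, 16/3, 4, 10)

k = 5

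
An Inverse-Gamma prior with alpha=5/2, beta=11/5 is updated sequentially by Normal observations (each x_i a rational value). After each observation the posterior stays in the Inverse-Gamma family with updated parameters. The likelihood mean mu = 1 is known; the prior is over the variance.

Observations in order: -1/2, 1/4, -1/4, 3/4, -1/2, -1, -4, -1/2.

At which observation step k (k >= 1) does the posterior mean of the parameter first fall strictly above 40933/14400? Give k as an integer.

obs 1: x=-1/2 → posterior Inverse-Gamma(3, 133/40)
obs 2: x=1/4 → posterior Inverse-Gamma(7/2, 577/160)
obs 3: x=-1/4 → posterior Inverse-Gamma(4, 351/80)
obs 4: x=3/4 → posterior Inverse-Gamma(9/2, 707/160)
obs 5: x=-1/2 → posterior Inverse-Gamma(5, 887/160)
obs 6: x=-1 → posterior Inverse-Gamma(11/2, 1207/160)
obs 7: x=-4 → posterior Inverse-Gamma(6, 3207/160)
obs 8: x=-1/2 → posterior Inverse-Gamma(13/2, 3387/160)

k = 7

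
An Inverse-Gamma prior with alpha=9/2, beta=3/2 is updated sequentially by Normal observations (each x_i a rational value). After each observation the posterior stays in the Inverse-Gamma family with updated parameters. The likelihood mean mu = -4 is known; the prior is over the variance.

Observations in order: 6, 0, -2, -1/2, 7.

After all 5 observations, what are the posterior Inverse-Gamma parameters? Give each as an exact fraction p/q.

obs 1: x=6 → posterior Inverse-Gamma(5, 103/2)
obs 2: x=0 → posterior Inverse-Gamma(11/2, 119/2)
obs 3: x=-2 → posterior Inverse-Gamma(6, 123/2)
obs 4: x=-1/2 → posterior Inverse-Gamma(13/2, 541/8)
obs 5: x=7 → posterior Inverse-Gamma(7, 1025/8)

alpha=7, beta=1025/8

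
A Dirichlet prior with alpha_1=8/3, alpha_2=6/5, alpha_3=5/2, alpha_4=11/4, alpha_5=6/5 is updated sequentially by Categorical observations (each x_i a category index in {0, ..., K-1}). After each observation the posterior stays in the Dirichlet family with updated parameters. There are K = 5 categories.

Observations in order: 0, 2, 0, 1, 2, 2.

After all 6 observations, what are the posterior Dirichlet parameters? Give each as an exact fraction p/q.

obs 1: x=0 → posterior Dirichlet(11/3, 6/5, 5/2, 11/4, 6/5)
obs 2: x=2 → posterior Dirichlet(11/3, 6/5, 7/2, 11/4, 6/5)
obs 3: x=0 → posterior Dirichlet(14/3, 6/5, 7/2, 11/4, 6/5)
obs 4: x=1 → posterior Dirichlet(14/3, 11/5, 7/2, 11/4, 6/5)
obs 5: x=2 → posterior Dirichlet(14/3, 11/5, 9/2, 11/4, 6/5)
obs 6: x=2 → posterior Dirichlet(14/3, 11/5, 11/2, 11/4, 6/5)

alpha_1=14/3, alpha_2=11/5, alpha_3=11/2, alpha_4=11/4, alpha_5=6/5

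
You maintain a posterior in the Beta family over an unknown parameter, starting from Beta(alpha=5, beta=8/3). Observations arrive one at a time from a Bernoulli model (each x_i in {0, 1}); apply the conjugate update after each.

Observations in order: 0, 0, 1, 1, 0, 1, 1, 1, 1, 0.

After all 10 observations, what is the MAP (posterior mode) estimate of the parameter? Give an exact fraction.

30/47

obs 1: x=0 → posterior Beta(5, 11/3)
obs 2: x=0 → posterior Beta(5, 14/3)
obs 3: x=1 → posterior Beta(6, 14/3)
obs 4: x=1 → posterior Beta(7, 14/3)
obs 5: x=0 → posterior Beta(7, 17/3)
obs 6: x=1 → posterior Beta(8, 17/3)
obs 7: x=1 → posterior Beta(9, 17/3)
obs 8: x=1 → posterior Beta(10, 17/3)
obs 9: x=1 → posterior Beta(11, 17/3)
obs 10: x=0 → posterior Beta(11, 20/3)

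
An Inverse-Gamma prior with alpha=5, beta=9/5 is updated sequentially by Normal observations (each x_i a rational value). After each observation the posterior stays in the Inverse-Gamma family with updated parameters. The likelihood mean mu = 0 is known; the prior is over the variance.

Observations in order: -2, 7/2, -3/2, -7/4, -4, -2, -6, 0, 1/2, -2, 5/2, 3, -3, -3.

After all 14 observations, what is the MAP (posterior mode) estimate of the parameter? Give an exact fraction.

9493/2080

obs 1: x=-2 → posterior Inverse-Gamma(11/2, 19/5)
obs 2: x=7/2 → posterior Inverse-Gamma(6, 397/40)
obs 3: x=-3/2 → posterior Inverse-Gamma(13/2, 221/20)
obs 4: x=-7/4 → posterior Inverse-Gamma(7, 2013/160)
obs 5: x=-4 → posterior Inverse-Gamma(15/2, 3293/160)
obs 6: x=-2 → posterior Inverse-Gamma(8, 3613/160)
obs 7: x=-6 → posterior Inverse-Gamma(17/2, 6493/160)
obs 8: x=0 → posterior Inverse-Gamma(9, 6493/160)
obs 9: x=1/2 → posterior Inverse-Gamma(19/2, 6513/160)
obs 10: x=-2 → posterior Inverse-Gamma(10, 6833/160)
obs 11: x=5/2 → posterior Inverse-Gamma(21/2, 7333/160)
obs 12: x=3 → posterior Inverse-Gamma(11, 8053/160)
obs 13: x=-3 → posterior Inverse-Gamma(23/2, 8773/160)
obs 14: x=-3 → posterior Inverse-Gamma(12, 9493/160)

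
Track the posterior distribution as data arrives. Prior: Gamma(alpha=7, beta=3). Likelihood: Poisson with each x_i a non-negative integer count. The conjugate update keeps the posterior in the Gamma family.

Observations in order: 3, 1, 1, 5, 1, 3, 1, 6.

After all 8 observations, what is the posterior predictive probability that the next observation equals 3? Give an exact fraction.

obs 1: x=3 → posterior Gamma(10, 4)
obs 2: x=1 → posterior Gamma(11, 5)
obs 3: x=1 → posterior Gamma(12, 6)
obs 4: x=5 → posterior Gamma(17, 7)
obs 5: x=1 → posterior Gamma(18, 8)
obs 6: x=3 → posterior Gamma(21, 9)
obs 7: x=1 → posterior Gamma(22, 10)
obs 8: x=6 → posterior Gamma(28, 11)

146373085148096722548241205042215/712128941399309418986850874294272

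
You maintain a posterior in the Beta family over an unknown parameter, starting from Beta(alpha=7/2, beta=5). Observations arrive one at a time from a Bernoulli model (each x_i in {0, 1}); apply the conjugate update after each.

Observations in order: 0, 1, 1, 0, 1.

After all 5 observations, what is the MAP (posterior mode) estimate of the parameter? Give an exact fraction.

11/23

obs 1: x=0 → posterior Beta(7/2, 6)
obs 2: x=1 → posterior Beta(9/2, 6)
obs 3: x=1 → posterior Beta(11/2, 6)
obs 4: x=0 → posterior Beta(11/2, 7)
obs 5: x=1 → posterior Beta(13/2, 7)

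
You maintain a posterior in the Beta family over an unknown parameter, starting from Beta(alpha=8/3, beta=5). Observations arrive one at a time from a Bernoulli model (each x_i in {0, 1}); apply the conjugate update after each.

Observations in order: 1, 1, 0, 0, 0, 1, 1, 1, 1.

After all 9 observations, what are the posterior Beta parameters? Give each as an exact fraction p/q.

alpha=26/3, beta=8

obs 1: x=1 → posterior Beta(11/3, 5)
obs 2: x=1 → posterior Beta(14/3, 5)
obs 3: x=0 → posterior Beta(14/3, 6)
obs 4: x=0 → posterior Beta(14/3, 7)
obs 5: x=0 → posterior Beta(14/3, 8)
obs 6: x=1 → posterior Beta(17/3, 8)
obs 7: x=1 → posterior Beta(20/3, 8)
obs 8: x=1 → posterior Beta(23/3, 8)
obs 9: x=1 → posterior Beta(26/3, 8)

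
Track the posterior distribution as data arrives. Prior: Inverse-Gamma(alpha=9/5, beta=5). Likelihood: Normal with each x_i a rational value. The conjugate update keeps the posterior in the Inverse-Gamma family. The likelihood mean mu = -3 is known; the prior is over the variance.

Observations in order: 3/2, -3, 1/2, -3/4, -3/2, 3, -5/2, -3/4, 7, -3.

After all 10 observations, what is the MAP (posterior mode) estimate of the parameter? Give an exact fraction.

7645/624

obs 1: x=3/2 → posterior Inverse-Gamma(23/10, 121/8)
obs 2: x=-3 → posterior Inverse-Gamma(14/5, 121/8)
obs 3: x=1/2 → posterior Inverse-Gamma(33/10, 85/4)
obs 4: x=-3/4 → posterior Inverse-Gamma(19/5, 761/32)
obs 5: x=-3/2 → posterior Inverse-Gamma(43/10, 797/32)
obs 6: x=3 → posterior Inverse-Gamma(24/5, 1373/32)
obs 7: x=-5/2 → posterior Inverse-Gamma(53/10, 1377/32)
obs 8: x=-3/4 → posterior Inverse-Gamma(29/5, 729/16)
obs 9: x=7 → posterior Inverse-Gamma(63/10, 1529/16)
obs 10: x=-3 → posterior Inverse-Gamma(34/5, 1529/16)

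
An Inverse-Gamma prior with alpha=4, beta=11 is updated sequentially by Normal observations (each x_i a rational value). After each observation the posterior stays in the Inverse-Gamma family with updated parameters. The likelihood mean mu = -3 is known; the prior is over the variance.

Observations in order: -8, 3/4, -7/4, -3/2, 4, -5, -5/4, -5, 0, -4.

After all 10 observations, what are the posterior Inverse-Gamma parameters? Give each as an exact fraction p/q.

obs 1: x=-8 → posterior Inverse-Gamma(9/2, 47/2)
obs 2: x=3/4 → posterior Inverse-Gamma(5, 977/32)
obs 3: x=-7/4 → posterior Inverse-Gamma(11/2, 501/16)
obs 4: x=-3/2 → posterior Inverse-Gamma(6, 519/16)
obs 5: x=4 → posterior Inverse-Gamma(13/2, 911/16)
obs 6: x=-5 → posterior Inverse-Gamma(7, 943/16)
obs 7: x=-5/4 → posterior Inverse-Gamma(15/2, 1935/32)
obs 8: x=-5 → posterior Inverse-Gamma(8, 1999/32)
obs 9: x=0 → posterior Inverse-Gamma(17/2, 2143/32)
obs 10: x=-4 → posterior Inverse-Gamma(9, 2159/32)

alpha=9, beta=2159/32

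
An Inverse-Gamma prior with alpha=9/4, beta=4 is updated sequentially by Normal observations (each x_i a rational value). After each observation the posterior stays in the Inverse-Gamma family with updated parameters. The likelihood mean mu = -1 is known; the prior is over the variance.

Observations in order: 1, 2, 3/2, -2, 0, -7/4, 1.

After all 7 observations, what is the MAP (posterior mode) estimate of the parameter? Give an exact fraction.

obs 1: x=1 → posterior Inverse-Gamma(11/4, 6)
obs 2: x=2 → posterior Inverse-Gamma(13/4, 21/2)
obs 3: x=3/2 → posterior Inverse-Gamma(15/4, 109/8)
obs 4: x=-2 → posterior Inverse-Gamma(17/4, 113/8)
obs 5: x=0 → posterior Inverse-Gamma(19/4, 117/8)
obs 6: x=-7/4 → posterior Inverse-Gamma(21/4, 477/32)
obs 7: x=1 → posterior Inverse-Gamma(23/4, 541/32)

541/216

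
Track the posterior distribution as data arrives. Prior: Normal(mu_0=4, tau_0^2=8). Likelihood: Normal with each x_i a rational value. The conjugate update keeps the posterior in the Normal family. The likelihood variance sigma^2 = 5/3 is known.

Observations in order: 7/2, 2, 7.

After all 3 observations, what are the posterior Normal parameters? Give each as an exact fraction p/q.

mu_0=320/77, tau_0^2=40/77

obs 1: x=7/2 → posterior Normal(104/29, 40/29)
obs 2: x=2 → posterior Normal(152/53, 40/53)
obs 3: x=7 → posterior Normal(320/77, 40/77)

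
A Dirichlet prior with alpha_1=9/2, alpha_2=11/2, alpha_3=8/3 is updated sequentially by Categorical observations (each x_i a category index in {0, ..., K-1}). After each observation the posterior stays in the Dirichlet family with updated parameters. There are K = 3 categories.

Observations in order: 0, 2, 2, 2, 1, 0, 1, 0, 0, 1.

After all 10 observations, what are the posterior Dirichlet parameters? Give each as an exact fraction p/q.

alpha_1=17/2, alpha_2=17/2, alpha_3=17/3

obs 1: x=0 → posterior Dirichlet(11/2, 11/2, 8/3)
obs 2: x=2 → posterior Dirichlet(11/2, 11/2, 11/3)
obs 3: x=2 → posterior Dirichlet(11/2, 11/2, 14/3)
obs 4: x=2 → posterior Dirichlet(11/2, 11/2, 17/3)
obs 5: x=1 → posterior Dirichlet(11/2, 13/2, 17/3)
obs 6: x=0 → posterior Dirichlet(13/2, 13/2, 17/3)
obs 7: x=1 → posterior Dirichlet(13/2, 15/2, 17/3)
obs 8: x=0 → posterior Dirichlet(15/2, 15/2, 17/3)
obs 9: x=0 → posterior Dirichlet(17/2, 15/2, 17/3)
obs 10: x=1 → posterior Dirichlet(17/2, 17/2, 17/3)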